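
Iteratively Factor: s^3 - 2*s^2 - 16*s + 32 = (s + 4)*(s^2 - 6*s + 8) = (s - 2)*(s + 4)*(s - 4)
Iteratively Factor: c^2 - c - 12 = (c - 4)*(c + 3)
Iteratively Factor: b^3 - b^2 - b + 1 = (b + 1)*(b^2 - 2*b + 1) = (b - 1)*(b + 1)*(b - 1)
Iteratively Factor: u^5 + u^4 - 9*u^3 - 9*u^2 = (u)*(u^4 + u^3 - 9*u^2 - 9*u) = u*(u - 3)*(u^3 + 4*u^2 + 3*u) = u*(u - 3)*(u + 3)*(u^2 + u) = u*(u - 3)*(u + 1)*(u + 3)*(u)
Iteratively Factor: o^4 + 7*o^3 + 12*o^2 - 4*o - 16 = (o + 2)*(o^3 + 5*o^2 + 2*o - 8) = (o + 2)^2*(o^2 + 3*o - 4) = (o + 2)^2*(o + 4)*(o - 1)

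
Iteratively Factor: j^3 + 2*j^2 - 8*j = (j + 4)*(j^2 - 2*j) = (j - 2)*(j + 4)*(j)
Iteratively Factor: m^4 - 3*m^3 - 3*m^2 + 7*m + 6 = (m - 3)*(m^3 - 3*m - 2) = (m - 3)*(m - 2)*(m^2 + 2*m + 1) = (m - 3)*(m - 2)*(m + 1)*(m + 1)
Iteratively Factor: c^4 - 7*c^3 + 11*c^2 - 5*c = (c)*(c^3 - 7*c^2 + 11*c - 5) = c*(c - 5)*(c^2 - 2*c + 1) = c*(c - 5)*(c - 1)*(c - 1)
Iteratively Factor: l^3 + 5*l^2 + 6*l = (l)*(l^2 + 5*l + 6) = l*(l + 2)*(l + 3)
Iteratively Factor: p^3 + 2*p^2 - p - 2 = (p + 2)*(p^2 - 1) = (p - 1)*(p + 2)*(p + 1)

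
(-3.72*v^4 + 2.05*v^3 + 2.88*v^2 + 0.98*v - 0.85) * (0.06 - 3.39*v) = 12.6108*v^5 - 7.1727*v^4 - 9.6402*v^3 - 3.1494*v^2 + 2.9403*v - 0.051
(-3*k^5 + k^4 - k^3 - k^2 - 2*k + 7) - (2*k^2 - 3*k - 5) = -3*k^5 + k^4 - k^3 - 3*k^2 + k + 12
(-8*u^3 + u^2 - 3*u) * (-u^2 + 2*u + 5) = 8*u^5 - 17*u^4 - 35*u^3 - u^2 - 15*u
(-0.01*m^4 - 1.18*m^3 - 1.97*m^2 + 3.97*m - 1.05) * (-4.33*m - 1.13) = 0.0433*m^5 + 5.1207*m^4 + 9.8635*m^3 - 14.964*m^2 + 0.0604000000000005*m + 1.1865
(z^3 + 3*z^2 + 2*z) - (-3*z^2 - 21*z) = z^3 + 6*z^2 + 23*z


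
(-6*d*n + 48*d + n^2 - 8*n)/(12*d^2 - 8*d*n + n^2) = (8 - n)/(2*d - n)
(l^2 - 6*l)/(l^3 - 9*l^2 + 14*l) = (l - 6)/(l^2 - 9*l + 14)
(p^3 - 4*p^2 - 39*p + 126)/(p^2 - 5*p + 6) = (p^2 - p - 42)/(p - 2)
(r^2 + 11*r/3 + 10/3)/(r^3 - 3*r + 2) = (r + 5/3)/(r^2 - 2*r + 1)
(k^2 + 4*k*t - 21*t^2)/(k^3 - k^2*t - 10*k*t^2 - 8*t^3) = (-k^2 - 4*k*t + 21*t^2)/(-k^3 + k^2*t + 10*k*t^2 + 8*t^3)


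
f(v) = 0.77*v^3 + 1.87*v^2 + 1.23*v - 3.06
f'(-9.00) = 154.68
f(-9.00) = -423.99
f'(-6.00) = 61.95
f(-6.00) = -109.44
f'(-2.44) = 5.86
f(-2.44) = -6.11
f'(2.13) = 19.68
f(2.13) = 15.48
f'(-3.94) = 22.35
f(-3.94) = -25.97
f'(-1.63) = 1.27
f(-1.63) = -3.43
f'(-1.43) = 0.61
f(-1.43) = -3.25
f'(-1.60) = 1.16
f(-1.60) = -3.39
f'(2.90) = 31.50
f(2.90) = 35.01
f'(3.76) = 47.95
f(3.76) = 68.93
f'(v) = 2.31*v^2 + 3.74*v + 1.23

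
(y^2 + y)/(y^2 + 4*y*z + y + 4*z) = y/(y + 4*z)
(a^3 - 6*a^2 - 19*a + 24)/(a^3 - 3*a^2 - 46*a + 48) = (a + 3)/(a + 6)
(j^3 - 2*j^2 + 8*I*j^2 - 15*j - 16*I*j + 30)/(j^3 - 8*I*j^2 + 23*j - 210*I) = (j^2 + j*(-2 + 3*I) - 6*I)/(j^2 - 13*I*j - 42)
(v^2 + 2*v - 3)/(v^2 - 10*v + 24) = (v^2 + 2*v - 3)/(v^2 - 10*v + 24)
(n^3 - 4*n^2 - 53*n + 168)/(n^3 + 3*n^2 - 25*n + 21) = (n - 8)/(n - 1)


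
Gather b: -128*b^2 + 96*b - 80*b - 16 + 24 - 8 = -128*b^2 + 16*b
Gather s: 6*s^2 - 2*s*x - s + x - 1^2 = 6*s^2 + s*(-2*x - 1) + x - 1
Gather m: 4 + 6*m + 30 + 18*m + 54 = 24*m + 88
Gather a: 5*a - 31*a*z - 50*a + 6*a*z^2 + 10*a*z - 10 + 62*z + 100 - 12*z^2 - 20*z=a*(6*z^2 - 21*z - 45) - 12*z^2 + 42*z + 90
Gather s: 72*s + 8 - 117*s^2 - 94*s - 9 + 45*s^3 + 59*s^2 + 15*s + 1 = 45*s^3 - 58*s^2 - 7*s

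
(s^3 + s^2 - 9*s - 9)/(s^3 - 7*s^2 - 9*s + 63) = (s + 1)/(s - 7)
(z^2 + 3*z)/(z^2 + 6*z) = (z + 3)/(z + 6)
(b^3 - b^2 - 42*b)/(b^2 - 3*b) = (b^2 - b - 42)/(b - 3)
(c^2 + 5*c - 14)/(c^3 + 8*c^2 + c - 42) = 1/(c + 3)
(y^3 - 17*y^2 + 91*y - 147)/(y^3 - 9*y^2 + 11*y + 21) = (y - 7)/(y + 1)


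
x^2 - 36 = (x - 6)*(x + 6)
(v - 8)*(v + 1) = v^2 - 7*v - 8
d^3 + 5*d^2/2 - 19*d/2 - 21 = (d - 3)*(d + 2)*(d + 7/2)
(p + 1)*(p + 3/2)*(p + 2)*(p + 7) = p^4 + 23*p^3/2 + 38*p^2 + 97*p/2 + 21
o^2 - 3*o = o*(o - 3)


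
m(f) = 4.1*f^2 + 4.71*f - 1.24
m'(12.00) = 103.11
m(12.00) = 645.68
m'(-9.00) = -69.09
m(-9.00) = 288.47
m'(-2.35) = -14.56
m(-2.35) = 10.33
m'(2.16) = 22.42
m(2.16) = 28.06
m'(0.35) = 7.58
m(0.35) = 0.91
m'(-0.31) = 2.17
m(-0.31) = -2.31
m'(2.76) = 27.34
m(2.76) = 42.99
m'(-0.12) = 3.73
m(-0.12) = -1.75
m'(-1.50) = -7.59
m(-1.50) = 0.92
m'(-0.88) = -2.51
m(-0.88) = -2.21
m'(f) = 8.2*f + 4.71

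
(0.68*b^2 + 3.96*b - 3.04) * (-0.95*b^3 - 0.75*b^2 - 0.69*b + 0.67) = -0.646*b^5 - 4.272*b^4 - 0.5512*b^3 + 0.00320000000000059*b^2 + 4.7508*b - 2.0368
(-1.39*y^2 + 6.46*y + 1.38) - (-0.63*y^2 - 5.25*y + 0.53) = -0.76*y^2 + 11.71*y + 0.85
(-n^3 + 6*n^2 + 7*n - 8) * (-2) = 2*n^3 - 12*n^2 - 14*n + 16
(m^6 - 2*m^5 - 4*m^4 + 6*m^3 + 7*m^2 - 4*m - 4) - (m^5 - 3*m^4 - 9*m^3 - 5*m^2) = m^6 - 3*m^5 - m^4 + 15*m^3 + 12*m^2 - 4*m - 4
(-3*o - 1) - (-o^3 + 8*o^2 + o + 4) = o^3 - 8*o^2 - 4*o - 5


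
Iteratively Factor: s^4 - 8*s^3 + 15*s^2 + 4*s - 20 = (s - 2)*(s^3 - 6*s^2 + 3*s + 10) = (s - 2)^2*(s^2 - 4*s - 5) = (s - 2)^2*(s + 1)*(s - 5)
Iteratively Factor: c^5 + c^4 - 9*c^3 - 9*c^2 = (c - 3)*(c^4 + 4*c^3 + 3*c^2) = c*(c - 3)*(c^3 + 4*c^2 + 3*c) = c*(c - 3)*(c + 3)*(c^2 + c) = c*(c - 3)*(c + 1)*(c + 3)*(c)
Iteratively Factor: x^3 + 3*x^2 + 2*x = (x + 2)*(x^2 + x) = (x + 1)*(x + 2)*(x)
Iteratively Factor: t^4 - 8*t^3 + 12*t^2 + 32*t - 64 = (t - 4)*(t^3 - 4*t^2 - 4*t + 16) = (t - 4)*(t + 2)*(t^2 - 6*t + 8) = (t - 4)^2*(t + 2)*(t - 2)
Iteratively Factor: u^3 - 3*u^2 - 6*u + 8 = (u + 2)*(u^2 - 5*u + 4) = (u - 4)*(u + 2)*(u - 1)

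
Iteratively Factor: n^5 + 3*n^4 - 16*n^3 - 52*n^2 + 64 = (n - 4)*(n^4 + 7*n^3 + 12*n^2 - 4*n - 16) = (n - 4)*(n - 1)*(n^3 + 8*n^2 + 20*n + 16) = (n - 4)*(n - 1)*(n + 4)*(n^2 + 4*n + 4) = (n - 4)*(n - 1)*(n + 2)*(n + 4)*(n + 2)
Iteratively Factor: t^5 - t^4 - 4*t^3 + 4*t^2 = (t)*(t^4 - t^3 - 4*t^2 + 4*t) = t*(t - 1)*(t^3 - 4*t) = t^2*(t - 1)*(t^2 - 4) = t^2*(t - 1)*(t + 2)*(t - 2)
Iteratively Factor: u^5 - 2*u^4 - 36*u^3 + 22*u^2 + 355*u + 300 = (u - 5)*(u^4 + 3*u^3 - 21*u^2 - 83*u - 60) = (u - 5)*(u + 1)*(u^3 + 2*u^2 - 23*u - 60) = (u - 5)^2*(u + 1)*(u^2 + 7*u + 12) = (u - 5)^2*(u + 1)*(u + 3)*(u + 4)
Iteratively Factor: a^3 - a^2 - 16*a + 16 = (a - 1)*(a^2 - 16) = (a - 4)*(a - 1)*(a + 4)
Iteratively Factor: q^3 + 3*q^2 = (q + 3)*(q^2) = q*(q + 3)*(q)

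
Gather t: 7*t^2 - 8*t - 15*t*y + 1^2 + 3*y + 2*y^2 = 7*t^2 + t*(-15*y - 8) + 2*y^2 + 3*y + 1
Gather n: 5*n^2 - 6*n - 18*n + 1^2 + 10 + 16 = 5*n^2 - 24*n + 27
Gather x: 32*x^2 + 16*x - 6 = 32*x^2 + 16*x - 6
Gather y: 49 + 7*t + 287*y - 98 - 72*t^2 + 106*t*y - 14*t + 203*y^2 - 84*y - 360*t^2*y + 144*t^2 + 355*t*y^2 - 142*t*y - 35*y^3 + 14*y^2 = 72*t^2 - 7*t - 35*y^3 + y^2*(355*t + 217) + y*(-360*t^2 - 36*t + 203) - 49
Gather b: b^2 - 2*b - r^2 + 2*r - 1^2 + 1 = b^2 - 2*b - r^2 + 2*r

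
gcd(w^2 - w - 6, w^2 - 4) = w + 2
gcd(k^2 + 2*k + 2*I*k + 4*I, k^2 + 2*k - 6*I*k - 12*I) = k + 2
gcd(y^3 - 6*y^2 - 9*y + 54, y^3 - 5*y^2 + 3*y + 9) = y - 3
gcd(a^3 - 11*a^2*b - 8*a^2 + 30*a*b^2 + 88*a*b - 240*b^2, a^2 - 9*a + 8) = a - 8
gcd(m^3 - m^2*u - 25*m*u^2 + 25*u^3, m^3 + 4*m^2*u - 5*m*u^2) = -m^2 - 4*m*u + 5*u^2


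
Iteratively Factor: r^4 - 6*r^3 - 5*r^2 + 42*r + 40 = (r - 5)*(r^3 - r^2 - 10*r - 8) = (r - 5)*(r - 4)*(r^2 + 3*r + 2) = (r - 5)*(r - 4)*(r + 1)*(r + 2)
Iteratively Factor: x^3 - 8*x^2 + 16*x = (x - 4)*(x^2 - 4*x) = (x - 4)^2*(x)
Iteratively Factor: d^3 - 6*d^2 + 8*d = (d - 2)*(d^2 - 4*d) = (d - 4)*(d - 2)*(d)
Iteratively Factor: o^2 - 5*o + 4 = (o - 4)*(o - 1)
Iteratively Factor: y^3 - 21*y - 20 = (y + 1)*(y^2 - y - 20) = (y - 5)*(y + 1)*(y + 4)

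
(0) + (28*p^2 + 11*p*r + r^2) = 28*p^2 + 11*p*r + r^2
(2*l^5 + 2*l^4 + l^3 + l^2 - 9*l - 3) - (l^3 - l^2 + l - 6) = 2*l^5 + 2*l^4 + 2*l^2 - 10*l + 3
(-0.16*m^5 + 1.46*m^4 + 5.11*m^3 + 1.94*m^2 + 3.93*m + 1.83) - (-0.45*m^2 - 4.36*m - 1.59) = -0.16*m^5 + 1.46*m^4 + 5.11*m^3 + 2.39*m^2 + 8.29*m + 3.42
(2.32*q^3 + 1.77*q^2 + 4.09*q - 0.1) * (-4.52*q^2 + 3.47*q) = -10.4864*q^5 + 0.0500000000000007*q^4 - 12.3449*q^3 + 14.6443*q^2 - 0.347*q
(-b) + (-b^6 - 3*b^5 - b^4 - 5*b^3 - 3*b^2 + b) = -b^6 - 3*b^5 - b^4 - 5*b^3 - 3*b^2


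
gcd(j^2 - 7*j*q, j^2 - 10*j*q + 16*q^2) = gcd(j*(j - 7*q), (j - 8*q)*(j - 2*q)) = 1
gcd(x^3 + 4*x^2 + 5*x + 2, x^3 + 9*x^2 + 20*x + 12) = x^2 + 3*x + 2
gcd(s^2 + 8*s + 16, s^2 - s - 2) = 1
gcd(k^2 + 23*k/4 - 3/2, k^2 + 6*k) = k + 6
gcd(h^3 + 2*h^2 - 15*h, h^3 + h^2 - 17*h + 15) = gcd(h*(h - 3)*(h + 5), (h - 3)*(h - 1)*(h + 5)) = h^2 + 2*h - 15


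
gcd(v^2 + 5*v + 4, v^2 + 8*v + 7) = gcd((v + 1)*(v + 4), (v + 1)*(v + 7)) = v + 1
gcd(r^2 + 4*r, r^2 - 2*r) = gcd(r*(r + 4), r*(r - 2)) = r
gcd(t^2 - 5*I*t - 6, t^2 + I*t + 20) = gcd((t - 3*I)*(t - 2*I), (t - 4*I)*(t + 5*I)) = 1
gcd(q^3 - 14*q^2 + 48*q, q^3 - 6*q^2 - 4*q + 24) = q - 6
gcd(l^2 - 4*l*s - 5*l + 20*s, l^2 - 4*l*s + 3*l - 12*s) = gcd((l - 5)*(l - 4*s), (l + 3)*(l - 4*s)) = -l + 4*s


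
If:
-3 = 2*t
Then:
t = -3/2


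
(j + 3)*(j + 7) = j^2 + 10*j + 21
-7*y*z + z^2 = z*(-7*y + z)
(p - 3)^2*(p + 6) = p^3 - 27*p + 54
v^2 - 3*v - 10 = (v - 5)*(v + 2)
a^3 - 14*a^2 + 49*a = a*(a - 7)^2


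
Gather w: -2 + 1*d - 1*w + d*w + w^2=d + w^2 + w*(d - 1) - 2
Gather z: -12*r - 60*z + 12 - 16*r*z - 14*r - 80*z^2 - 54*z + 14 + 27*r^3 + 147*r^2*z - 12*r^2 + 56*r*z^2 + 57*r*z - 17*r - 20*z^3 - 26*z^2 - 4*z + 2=27*r^3 - 12*r^2 - 43*r - 20*z^3 + z^2*(56*r - 106) + z*(147*r^2 + 41*r - 118) + 28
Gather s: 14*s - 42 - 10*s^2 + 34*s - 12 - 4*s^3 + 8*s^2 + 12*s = -4*s^3 - 2*s^2 + 60*s - 54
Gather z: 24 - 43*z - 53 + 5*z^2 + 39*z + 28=5*z^2 - 4*z - 1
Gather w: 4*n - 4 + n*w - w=4*n + w*(n - 1) - 4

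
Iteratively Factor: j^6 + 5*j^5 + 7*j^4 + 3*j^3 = (j)*(j^5 + 5*j^4 + 7*j^3 + 3*j^2) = j*(j + 1)*(j^4 + 4*j^3 + 3*j^2) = j^2*(j + 1)*(j^3 + 4*j^2 + 3*j) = j^2*(j + 1)^2*(j^2 + 3*j) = j^3*(j + 1)^2*(j + 3)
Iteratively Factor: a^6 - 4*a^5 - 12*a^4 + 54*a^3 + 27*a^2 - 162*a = (a + 2)*(a^5 - 6*a^4 + 54*a^2 - 81*a) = (a - 3)*(a + 2)*(a^4 - 3*a^3 - 9*a^2 + 27*a) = (a - 3)^2*(a + 2)*(a^3 - 9*a) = a*(a - 3)^2*(a + 2)*(a^2 - 9) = a*(a - 3)^2*(a + 2)*(a + 3)*(a - 3)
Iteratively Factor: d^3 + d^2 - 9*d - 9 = (d + 1)*(d^2 - 9) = (d + 1)*(d + 3)*(d - 3)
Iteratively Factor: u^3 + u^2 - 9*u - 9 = (u + 1)*(u^2 - 9) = (u + 1)*(u + 3)*(u - 3)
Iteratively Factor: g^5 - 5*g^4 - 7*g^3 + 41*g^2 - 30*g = (g - 5)*(g^4 - 7*g^2 + 6*g) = (g - 5)*(g - 2)*(g^3 + 2*g^2 - 3*g) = (g - 5)*(g - 2)*(g - 1)*(g^2 + 3*g) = (g - 5)*(g - 2)*(g - 1)*(g + 3)*(g)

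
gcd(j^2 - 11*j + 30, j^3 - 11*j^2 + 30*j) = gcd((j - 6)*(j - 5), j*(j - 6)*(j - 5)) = j^2 - 11*j + 30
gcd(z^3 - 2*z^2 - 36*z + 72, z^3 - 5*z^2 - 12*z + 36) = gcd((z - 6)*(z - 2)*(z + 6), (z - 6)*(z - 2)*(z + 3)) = z^2 - 8*z + 12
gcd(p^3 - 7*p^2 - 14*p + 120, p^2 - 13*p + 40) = p - 5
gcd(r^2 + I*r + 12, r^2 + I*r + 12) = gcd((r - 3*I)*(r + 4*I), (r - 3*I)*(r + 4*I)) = r^2 + I*r + 12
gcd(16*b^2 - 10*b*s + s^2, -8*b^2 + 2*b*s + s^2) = -2*b + s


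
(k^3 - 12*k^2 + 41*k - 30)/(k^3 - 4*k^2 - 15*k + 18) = (k - 5)/(k + 3)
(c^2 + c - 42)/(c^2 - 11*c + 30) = (c + 7)/(c - 5)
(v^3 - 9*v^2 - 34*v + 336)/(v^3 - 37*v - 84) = (v^2 - 2*v - 48)/(v^2 + 7*v + 12)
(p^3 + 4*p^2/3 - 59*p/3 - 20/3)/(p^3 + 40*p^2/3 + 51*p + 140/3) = (3*p^2 - 11*p - 4)/(3*p^2 + 25*p + 28)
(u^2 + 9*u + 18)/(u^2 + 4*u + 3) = (u + 6)/(u + 1)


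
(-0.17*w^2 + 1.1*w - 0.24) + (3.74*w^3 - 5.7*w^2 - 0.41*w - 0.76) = 3.74*w^3 - 5.87*w^2 + 0.69*w - 1.0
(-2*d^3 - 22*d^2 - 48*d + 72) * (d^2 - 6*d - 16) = -2*d^5 - 10*d^4 + 116*d^3 + 712*d^2 + 336*d - 1152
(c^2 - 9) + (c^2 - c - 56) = 2*c^2 - c - 65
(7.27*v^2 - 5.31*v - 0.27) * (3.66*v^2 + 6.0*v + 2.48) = 26.6082*v^4 + 24.1854*v^3 - 14.8186*v^2 - 14.7888*v - 0.6696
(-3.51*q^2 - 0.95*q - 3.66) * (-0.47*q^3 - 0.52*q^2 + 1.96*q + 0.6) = 1.6497*q^5 + 2.2717*q^4 - 4.6654*q^3 - 2.0648*q^2 - 7.7436*q - 2.196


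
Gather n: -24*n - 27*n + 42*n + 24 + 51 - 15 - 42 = 18 - 9*n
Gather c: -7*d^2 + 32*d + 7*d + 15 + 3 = -7*d^2 + 39*d + 18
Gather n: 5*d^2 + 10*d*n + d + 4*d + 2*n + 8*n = 5*d^2 + 5*d + n*(10*d + 10)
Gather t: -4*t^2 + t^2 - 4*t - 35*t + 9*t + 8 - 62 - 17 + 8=-3*t^2 - 30*t - 63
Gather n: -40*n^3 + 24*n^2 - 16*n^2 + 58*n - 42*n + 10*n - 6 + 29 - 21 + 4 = -40*n^3 + 8*n^2 + 26*n + 6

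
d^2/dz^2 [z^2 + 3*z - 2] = 2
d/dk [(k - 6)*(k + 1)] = 2*k - 5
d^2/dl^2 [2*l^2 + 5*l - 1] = 4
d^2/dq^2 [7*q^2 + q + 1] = 14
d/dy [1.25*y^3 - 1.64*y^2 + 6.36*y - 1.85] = 3.75*y^2 - 3.28*y + 6.36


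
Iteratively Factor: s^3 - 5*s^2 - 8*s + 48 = (s - 4)*(s^2 - s - 12) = (s - 4)*(s + 3)*(s - 4)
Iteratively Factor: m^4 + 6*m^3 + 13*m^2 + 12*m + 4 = (m + 2)*(m^3 + 4*m^2 + 5*m + 2) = (m + 1)*(m + 2)*(m^2 + 3*m + 2) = (m + 1)^2*(m + 2)*(m + 2)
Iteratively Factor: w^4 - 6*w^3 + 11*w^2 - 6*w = (w - 2)*(w^3 - 4*w^2 + 3*w) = w*(w - 2)*(w^2 - 4*w + 3) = w*(w - 2)*(w - 1)*(w - 3)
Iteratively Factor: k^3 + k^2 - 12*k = (k - 3)*(k^2 + 4*k) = k*(k - 3)*(k + 4)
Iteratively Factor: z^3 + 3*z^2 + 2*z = (z)*(z^2 + 3*z + 2) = z*(z + 1)*(z + 2)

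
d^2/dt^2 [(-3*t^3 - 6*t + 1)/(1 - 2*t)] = 2*(12*t^3 - 18*t^2 + 9*t + 8)/(8*t^3 - 12*t^2 + 6*t - 1)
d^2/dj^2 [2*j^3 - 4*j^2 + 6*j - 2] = 12*j - 8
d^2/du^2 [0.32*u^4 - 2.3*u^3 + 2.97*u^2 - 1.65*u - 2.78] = 3.84*u^2 - 13.8*u + 5.94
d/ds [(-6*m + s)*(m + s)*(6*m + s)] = -36*m^2 + 2*m*s + 3*s^2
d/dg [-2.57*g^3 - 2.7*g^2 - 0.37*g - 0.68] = -7.71*g^2 - 5.4*g - 0.37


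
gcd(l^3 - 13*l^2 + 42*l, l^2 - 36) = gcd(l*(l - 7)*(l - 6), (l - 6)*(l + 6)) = l - 6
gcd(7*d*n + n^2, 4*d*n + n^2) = n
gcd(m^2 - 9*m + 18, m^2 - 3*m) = m - 3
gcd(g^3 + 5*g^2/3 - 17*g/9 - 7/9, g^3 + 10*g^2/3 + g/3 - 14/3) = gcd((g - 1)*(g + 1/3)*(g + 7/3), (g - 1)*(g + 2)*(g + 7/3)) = g^2 + 4*g/3 - 7/3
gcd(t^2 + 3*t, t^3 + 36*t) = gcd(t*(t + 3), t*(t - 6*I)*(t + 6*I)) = t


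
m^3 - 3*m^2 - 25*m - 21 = (m - 7)*(m + 1)*(m + 3)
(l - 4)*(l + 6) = l^2 + 2*l - 24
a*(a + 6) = a^2 + 6*a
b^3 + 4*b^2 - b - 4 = (b - 1)*(b + 1)*(b + 4)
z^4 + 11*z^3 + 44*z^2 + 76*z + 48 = (z + 2)^2*(z + 3)*(z + 4)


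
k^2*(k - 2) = k^3 - 2*k^2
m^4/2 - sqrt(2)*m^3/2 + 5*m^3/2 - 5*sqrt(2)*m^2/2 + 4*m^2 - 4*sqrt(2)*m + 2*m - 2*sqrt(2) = (m/2 + 1)*(m + 1)*(m + 2)*(m - sqrt(2))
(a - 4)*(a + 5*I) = a^2 - 4*a + 5*I*a - 20*I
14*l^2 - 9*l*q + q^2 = (-7*l + q)*(-2*l + q)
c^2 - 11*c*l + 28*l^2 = (c - 7*l)*(c - 4*l)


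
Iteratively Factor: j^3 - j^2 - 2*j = (j)*(j^2 - j - 2) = j*(j + 1)*(j - 2)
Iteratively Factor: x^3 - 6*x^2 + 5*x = (x - 5)*(x^2 - x) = (x - 5)*(x - 1)*(x)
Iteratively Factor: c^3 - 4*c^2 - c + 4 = (c - 1)*(c^2 - 3*c - 4) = (c - 4)*(c - 1)*(c + 1)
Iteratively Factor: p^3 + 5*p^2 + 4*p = (p)*(p^2 + 5*p + 4) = p*(p + 1)*(p + 4)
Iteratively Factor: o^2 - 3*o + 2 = (o - 2)*(o - 1)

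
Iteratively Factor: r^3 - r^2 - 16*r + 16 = (r - 1)*(r^2 - 16) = (r - 1)*(r + 4)*(r - 4)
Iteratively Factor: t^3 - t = (t + 1)*(t^2 - t) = t*(t + 1)*(t - 1)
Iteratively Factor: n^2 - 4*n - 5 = (n + 1)*(n - 5)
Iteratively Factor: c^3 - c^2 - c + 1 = (c - 1)*(c^2 - 1) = (c - 1)^2*(c + 1)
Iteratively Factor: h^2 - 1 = (h + 1)*(h - 1)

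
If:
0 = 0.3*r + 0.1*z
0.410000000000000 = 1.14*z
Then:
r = -0.12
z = 0.36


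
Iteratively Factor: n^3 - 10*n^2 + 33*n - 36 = (n - 3)*(n^2 - 7*n + 12) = (n - 3)^2*(n - 4)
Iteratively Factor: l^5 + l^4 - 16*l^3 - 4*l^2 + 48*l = (l + 2)*(l^4 - l^3 - 14*l^2 + 24*l) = (l + 2)*(l + 4)*(l^3 - 5*l^2 + 6*l) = (l - 3)*(l + 2)*(l + 4)*(l^2 - 2*l) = l*(l - 3)*(l + 2)*(l + 4)*(l - 2)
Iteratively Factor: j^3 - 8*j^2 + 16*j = (j)*(j^2 - 8*j + 16) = j*(j - 4)*(j - 4)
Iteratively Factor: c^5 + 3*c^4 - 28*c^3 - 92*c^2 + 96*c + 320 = (c + 4)*(c^4 - c^3 - 24*c^2 + 4*c + 80) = (c - 5)*(c + 4)*(c^3 + 4*c^2 - 4*c - 16) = (c - 5)*(c + 2)*(c + 4)*(c^2 + 2*c - 8) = (c - 5)*(c - 2)*(c + 2)*(c + 4)*(c + 4)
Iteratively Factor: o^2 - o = (o)*(o - 1)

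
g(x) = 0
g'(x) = 0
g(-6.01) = 0.00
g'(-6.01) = 0.00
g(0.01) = 0.00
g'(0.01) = 0.00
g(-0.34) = 0.00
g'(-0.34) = 0.00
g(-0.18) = 0.00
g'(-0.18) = 0.00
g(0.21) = 0.00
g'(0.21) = 0.00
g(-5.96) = 0.00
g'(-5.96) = 0.00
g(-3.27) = 0.00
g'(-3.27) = 0.00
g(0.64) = 0.00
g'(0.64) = 0.00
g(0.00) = 0.00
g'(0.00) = 0.00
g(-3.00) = 0.00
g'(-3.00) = 0.00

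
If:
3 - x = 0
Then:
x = 3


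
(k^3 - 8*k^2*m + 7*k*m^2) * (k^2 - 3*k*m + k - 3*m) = k^5 - 11*k^4*m + k^4 + 31*k^3*m^2 - 11*k^3*m - 21*k^2*m^3 + 31*k^2*m^2 - 21*k*m^3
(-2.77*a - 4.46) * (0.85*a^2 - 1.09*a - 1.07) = -2.3545*a^3 - 0.7717*a^2 + 7.8253*a + 4.7722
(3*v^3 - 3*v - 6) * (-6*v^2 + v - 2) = -18*v^5 + 3*v^4 + 12*v^3 + 33*v^2 + 12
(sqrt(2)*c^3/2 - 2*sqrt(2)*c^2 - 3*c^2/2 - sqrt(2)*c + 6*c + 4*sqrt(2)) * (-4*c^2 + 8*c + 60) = -2*sqrt(2)*c^5 + 6*c^4 + 12*sqrt(2)*c^4 - 36*c^3 + 18*sqrt(2)*c^3 - 144*sqrt(2)*c^2 - 42*c^2 - 28*sqrt(2)*c + 360*c + 240*sqrt(2)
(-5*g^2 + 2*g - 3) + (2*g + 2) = -5*g^2 + 4*g - 1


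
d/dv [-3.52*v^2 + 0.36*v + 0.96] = 0.36 - 7.04*v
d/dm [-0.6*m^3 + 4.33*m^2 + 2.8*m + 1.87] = -1.8*m^2 + 8.66*m + 2.8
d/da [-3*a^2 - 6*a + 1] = -6*a - 6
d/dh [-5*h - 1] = -5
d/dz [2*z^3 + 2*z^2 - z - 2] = 6*z^2 + 4*z - 1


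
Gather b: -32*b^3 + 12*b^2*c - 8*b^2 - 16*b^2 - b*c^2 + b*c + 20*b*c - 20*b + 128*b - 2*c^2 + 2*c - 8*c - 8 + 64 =-32*b^3 + b^2*(12*c - 24) + b*(-c^2 + 21*c + 108) - 2*c^2 - 6*c + 56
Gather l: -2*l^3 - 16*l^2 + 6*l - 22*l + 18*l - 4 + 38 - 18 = -2*l^3 - 16*l^2 + 2*l + 16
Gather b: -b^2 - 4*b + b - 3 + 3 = -b^2 - 3*b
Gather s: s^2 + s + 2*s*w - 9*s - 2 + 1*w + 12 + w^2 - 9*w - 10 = s^2 + s*(2*w - 8) + w^2 - 8*w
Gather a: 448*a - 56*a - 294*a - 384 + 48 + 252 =98*a - 84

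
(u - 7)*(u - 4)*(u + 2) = u^3 - 9*u^2 + 6*u + 56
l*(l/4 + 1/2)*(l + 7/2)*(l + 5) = l^4/4 + 21*l^3/8 + 69*l^2/8 + 35*l/4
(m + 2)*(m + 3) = m^2 + 5*m + 6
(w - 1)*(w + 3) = w^2 + 2*w - 3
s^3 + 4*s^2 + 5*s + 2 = (s + 1)^2*(s + 2)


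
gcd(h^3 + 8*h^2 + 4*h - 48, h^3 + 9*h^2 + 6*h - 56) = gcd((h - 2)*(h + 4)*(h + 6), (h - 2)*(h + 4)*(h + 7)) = h^2 + 2*h - 8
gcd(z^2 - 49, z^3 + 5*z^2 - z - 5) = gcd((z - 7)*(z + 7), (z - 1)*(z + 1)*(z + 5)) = 1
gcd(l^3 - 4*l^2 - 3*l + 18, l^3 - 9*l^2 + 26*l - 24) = l - 3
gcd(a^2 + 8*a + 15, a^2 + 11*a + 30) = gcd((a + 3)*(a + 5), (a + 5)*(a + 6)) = a + 5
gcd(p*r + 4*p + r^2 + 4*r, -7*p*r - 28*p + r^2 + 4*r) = r + 4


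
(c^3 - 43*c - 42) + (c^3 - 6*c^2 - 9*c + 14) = 2*c^3 - 6*c^2 - 52*c - 28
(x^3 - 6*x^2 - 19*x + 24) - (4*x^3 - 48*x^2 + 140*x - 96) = -3*x^3 + 42*x^2 - 159*x + 120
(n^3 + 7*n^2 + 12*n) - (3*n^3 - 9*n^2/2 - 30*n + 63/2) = -2*n^3 + 23*n^2/2 + 42*n - 63/2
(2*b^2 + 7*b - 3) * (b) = 2*b^3 + 7*b^2 - 3*b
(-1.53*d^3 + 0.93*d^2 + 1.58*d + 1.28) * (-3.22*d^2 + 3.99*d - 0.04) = 4.9266*d^5 - 9.0993*d^4 - 1.3157*d^3 + 2.1454*d^2 + 5.044*d - 0.0512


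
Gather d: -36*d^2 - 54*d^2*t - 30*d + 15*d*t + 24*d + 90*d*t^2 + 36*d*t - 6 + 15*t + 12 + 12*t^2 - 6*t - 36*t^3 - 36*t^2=d^2*(-54*t - 36) + d*(90*t^2 + 51*t - 6) - 36*t^3 - 24*t^2 + 9*t + 6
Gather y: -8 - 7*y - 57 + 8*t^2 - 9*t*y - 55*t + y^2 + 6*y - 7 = 8*t^2 - 55*t + y^2 + y*(-9*t - 1) - 72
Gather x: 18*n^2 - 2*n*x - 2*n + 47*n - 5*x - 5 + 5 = 18*n^2 + 45*n + x*(-2*n - 5)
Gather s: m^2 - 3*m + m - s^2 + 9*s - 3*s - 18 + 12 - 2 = m^2 - 2*m - s^2 + 6*s - 8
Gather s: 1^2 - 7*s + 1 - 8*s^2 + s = -8*s^2 - 6*s + 2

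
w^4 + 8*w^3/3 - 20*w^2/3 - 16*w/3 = w*(w - 2)*(w + 2/3)*(w + 4)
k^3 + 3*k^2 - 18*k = k*(k - 3)*(k + 6)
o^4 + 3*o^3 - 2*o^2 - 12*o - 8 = (o - 2)*(o + 1)*(o + 2)^2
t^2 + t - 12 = (t - 3)*(t + 4)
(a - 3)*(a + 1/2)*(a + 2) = a^3 - a^2/2 - 13*a/2 - 3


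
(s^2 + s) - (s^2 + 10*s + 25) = -9*s - 25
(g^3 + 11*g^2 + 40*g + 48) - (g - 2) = g^3 + 11*g^2 + 39*g + 50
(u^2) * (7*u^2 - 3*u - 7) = 7*u^4 - 3*u^3 - 7*u^2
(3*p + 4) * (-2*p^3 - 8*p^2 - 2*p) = -6*p^4 - 32*p^3 - 38*p^2 - 8*p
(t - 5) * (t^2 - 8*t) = t^3 - 13*t^2 + 40*t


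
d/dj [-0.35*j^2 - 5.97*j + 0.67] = -0.7*j - 5.97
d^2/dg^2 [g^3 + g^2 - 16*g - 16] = 6*g + 2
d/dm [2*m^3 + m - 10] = 6*m^2 + 1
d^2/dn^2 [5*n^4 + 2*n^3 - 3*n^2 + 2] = 60*n^2 + 12*n - 6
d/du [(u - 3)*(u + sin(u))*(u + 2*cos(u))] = (3 - u)*(u + sin(u))*(2*sin(u) - 1) + (u - 3)*(u + 2*cos(u))*(cos(u) + 1) + (u + sin(u))*(u + 2*cos(u))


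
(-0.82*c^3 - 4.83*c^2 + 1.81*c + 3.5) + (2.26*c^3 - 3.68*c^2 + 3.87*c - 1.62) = 1.44*c^3 - 8.51*c^2 + 5.68*c + 1.88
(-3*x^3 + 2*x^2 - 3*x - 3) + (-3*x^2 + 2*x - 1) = -3*x^3 - x^2 - x - 4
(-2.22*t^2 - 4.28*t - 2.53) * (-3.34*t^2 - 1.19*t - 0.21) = 7.4148*t^4 + 16.937*t^3 + 14.0096*t^2 + 3.9095*t + 0.5313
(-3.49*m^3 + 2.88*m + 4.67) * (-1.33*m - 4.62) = 4.6417*m^4 + 16.1238*m^3 - 3.8304*m^2 - 19.5167*m - 21.5754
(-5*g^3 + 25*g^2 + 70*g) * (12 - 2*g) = 10*g^4 - 110*g^3 + 160*g^2 + 840*g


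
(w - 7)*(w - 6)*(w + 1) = w^3 - 12*w^2 + 29*w + 42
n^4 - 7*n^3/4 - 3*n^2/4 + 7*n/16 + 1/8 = (n - 2)*(n - 1/2)*(n + 1/4)*(n + 1/2)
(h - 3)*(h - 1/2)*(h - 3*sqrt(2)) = h^3 - 3*sqrt(2)*h^2 - 7*h^2/2 + 3*h/2 + 21*sqrt(2)*h/2 - 9*sqrt(2)/2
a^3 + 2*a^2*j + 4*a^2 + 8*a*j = a*(a + 4)*(a + 2*j)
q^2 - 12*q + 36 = (q - 6)^2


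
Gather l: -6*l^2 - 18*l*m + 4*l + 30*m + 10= -6*l^2 + l*(4 - 18*m) + 30*m + 10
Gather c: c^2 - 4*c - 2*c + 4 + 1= c^2 - 6*c + 5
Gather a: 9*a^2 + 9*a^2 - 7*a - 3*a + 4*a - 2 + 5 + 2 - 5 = 18*a^2 - 6*a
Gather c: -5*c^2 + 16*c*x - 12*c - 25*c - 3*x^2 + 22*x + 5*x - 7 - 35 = -5*c^2 + c*(16*x - 37) - 3*x^2 + 27*x - 42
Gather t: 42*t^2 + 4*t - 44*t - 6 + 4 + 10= 42*t^2 - 40*t + 8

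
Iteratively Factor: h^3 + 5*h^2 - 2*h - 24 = (h - 2)*(h^2 + 7*h + 12) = (h - 2)*(h + 3)*(h + 4)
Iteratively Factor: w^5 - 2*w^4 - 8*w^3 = (w)*(w^4 - 2*w^3 - 8*w^2) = w^2*(w^3 - 2*w^2 - 8*w) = w^3*(w^2 - 2*w - 8) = w^3*(w + 2)*(w - 4)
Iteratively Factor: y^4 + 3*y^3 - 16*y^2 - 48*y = (y - 4)*(y^3 + 7*y^2 + 12*y) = (y - 4)*(y + 3)*(y^2 + 4*y) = y*(y - 4)*(y + 3)*(y + 4)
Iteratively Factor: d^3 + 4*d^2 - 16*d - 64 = (d + 4)*(d^2 - 16) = (d - 4)*(d + 4)*(d + 4)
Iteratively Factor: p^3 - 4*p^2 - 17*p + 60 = (p - 5)*(p^2 + p - 12) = (p - 5)*(p - 3)*(p + 4)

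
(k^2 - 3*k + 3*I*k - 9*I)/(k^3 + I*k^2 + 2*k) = (k^2 + 3*k*(-1 + I) - 9*I)/(k*(k^2 + I*k + 2))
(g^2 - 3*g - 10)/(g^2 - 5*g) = (g + 2)/g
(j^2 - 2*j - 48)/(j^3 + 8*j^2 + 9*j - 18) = (j - 8)/(j^2 + 2*j - 3)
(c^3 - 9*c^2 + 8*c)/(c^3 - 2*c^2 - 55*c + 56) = c/(c + 7)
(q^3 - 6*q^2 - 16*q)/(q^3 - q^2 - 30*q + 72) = q*(q^2 - 6*q - 16)/(q^3 - q^2 - 30*q + 72)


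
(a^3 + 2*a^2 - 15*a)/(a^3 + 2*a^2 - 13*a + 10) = a*(a - 3)/(a^2 - 3*a + 2)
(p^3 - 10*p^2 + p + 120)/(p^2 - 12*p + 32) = (p^2 - 2*p - 15)/(p - 4)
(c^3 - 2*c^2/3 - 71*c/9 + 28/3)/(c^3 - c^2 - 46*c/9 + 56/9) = (3*c^2 + 2*c - 21)/(3*c^2 + c - 14)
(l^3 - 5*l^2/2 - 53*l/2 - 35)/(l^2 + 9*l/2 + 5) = l - 7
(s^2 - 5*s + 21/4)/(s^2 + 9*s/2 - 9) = (s - 7/2)/(s + 6)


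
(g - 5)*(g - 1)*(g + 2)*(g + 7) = g^4 + 3*g^3 - 35*g^2 - 39*g + 70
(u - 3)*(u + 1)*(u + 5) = u^3 + 3*u^2 - 13*u - 15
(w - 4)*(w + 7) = w^2 + 3*w - 28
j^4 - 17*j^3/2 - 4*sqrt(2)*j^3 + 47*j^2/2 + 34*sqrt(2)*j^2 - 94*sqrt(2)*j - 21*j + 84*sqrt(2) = (j - 7/2)*(j - 3)*(j - 2)*(j - 4*sqrt(2))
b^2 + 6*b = b*(b + 6)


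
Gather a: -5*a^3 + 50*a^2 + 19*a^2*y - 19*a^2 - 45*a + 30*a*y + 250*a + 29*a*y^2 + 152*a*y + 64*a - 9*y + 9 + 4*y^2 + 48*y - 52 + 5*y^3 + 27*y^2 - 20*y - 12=-5*a^3 + a^2*(19*y + 31) + a*(29*y^2 + 182*y + 269) + 5*y^3 + 31*y^2 + 19*y - 55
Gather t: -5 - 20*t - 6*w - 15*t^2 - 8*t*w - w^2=-15*t^2 + t*(-8*w - 20) - w^2 - 6*w - 5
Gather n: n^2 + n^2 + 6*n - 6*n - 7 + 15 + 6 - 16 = 2*n^2 - 2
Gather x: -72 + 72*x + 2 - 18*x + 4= 54*x - 66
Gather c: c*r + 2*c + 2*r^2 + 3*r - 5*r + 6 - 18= c*(r + 2) + 2*r^2 - 2*r - 12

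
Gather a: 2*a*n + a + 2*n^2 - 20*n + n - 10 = a*(2*n + 1) + 2*n^2 - 19*n - 10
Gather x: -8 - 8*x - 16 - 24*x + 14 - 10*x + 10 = -42*x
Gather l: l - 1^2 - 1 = l - 2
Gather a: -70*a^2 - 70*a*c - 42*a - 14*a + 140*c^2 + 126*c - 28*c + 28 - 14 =-70*a^2 + a*(-70*c - 56) + 140*c^2 + 98*c + 14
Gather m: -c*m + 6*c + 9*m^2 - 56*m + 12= 6*c + 9*m^2 + m*(-c - 56) + 12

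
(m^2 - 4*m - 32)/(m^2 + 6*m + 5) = (m^2 - 4*m - 32)/(m^2 + 6*m + 5)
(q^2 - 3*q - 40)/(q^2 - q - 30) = (q - 8)/(q - 6)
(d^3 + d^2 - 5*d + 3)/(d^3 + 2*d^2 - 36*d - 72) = (d^3 + d^2 - 5*d + 3)/(d^3 + 2*d^2 - 36*d - 72)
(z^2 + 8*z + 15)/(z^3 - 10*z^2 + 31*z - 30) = (z^2 + 8*z + 15)/(z^3 - 10*z^2 + 31*z - 30)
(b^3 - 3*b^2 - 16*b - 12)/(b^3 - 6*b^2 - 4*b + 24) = (b + 1)/(b - 2)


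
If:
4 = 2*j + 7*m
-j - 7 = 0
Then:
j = -7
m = 18/7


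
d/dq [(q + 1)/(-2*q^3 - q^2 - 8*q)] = (-q*(2*q^2 + q + 8) + 2*(q + 1)*(3*q^2 + q + 4))/(q^2*(2*q^2 + q + 8)^2)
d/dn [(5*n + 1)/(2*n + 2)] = 2/(n^2 + 2*n + 1)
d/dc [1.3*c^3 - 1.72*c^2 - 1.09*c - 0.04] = 3.9*c^2 - 3.44*c - 1.09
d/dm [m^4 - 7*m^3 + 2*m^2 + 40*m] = 4*m^3 - 21*m^2 + 4*m + 40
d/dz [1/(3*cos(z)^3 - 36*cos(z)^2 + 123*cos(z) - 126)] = (3*cos(z)^2 - 24*cos(z) + 41)*sin(z)/(3*(cos(z)^3 - 12*cos(z)^2 + 41*cos(z) - 42)^2)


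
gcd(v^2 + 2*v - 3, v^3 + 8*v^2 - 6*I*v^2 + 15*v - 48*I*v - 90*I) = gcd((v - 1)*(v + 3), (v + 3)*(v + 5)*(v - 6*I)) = v + 3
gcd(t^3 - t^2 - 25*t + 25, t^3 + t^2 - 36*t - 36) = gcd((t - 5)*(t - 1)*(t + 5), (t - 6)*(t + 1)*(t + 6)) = 1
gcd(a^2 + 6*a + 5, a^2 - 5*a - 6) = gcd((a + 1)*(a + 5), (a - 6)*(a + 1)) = a + 1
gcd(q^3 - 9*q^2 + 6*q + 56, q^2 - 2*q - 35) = q - 7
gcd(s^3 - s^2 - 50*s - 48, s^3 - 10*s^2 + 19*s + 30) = s + 1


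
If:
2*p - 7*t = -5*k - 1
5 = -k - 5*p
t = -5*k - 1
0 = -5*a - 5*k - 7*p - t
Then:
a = 257/165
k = -5/33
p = -32/33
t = -8/33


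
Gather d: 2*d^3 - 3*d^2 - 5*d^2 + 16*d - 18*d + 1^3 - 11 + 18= 2*d^3 - 8*d^2 - 2*d + 8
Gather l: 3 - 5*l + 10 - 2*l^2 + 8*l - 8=-2*l^2 + 3*l + 5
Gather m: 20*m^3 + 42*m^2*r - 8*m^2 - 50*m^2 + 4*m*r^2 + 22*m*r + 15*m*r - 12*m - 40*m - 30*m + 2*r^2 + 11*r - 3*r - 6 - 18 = 20*m^3 + m^2*(42*r - 58) + m*(4*r^2 + 37*r - 82) + 2*r^2 + 8*r - 24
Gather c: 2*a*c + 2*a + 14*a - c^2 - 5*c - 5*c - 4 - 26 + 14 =16*a - c^2 + c*(2*a - 10) - 16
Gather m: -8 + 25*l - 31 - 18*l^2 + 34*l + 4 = -18*l^2 + 59*l - 35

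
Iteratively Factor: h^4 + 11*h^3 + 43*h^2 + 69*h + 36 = (h + 1)*(h^3 + 10*h^2 + 33*h + 36) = (h + 1)*(h + 3)*(h^2 + 7*h + 12) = (h + 1)*(h + 3)*(h + 4)*(h + 3)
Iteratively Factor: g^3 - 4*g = (g + 2)*(g^2 - 2*g) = (g - 2)*(g + 2)*(g)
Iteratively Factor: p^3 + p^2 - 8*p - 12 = (p - 3)*(p^2 + 4*p + 4) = (p - 3)*(p + 2)*(p + 2)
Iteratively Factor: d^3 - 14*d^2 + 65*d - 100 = (d - 4)*(d^2 - 10*d + 25) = (d - 5)*(d - 4)*(d - 5)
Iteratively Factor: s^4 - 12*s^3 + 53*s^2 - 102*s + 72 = (s - 3)*(s^3 - 9*s^2 + 26*s - 24) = (s - 4)*(s - 3)*(s^2 - 5*s + 6) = (s - 4)*(s - 3)*(s - 2)*(s - 3)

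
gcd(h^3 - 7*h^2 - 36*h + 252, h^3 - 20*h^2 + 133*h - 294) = h^2 - 13*h + 42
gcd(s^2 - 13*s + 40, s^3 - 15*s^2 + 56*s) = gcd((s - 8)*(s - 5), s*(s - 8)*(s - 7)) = s - 8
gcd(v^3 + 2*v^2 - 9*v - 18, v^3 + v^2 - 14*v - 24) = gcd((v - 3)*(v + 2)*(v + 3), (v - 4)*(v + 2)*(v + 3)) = v^2 + 5*v + 6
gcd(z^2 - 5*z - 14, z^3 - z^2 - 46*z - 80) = z + 2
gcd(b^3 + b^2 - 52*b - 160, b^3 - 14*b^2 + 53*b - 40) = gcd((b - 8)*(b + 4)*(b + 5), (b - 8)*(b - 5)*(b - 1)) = b - 8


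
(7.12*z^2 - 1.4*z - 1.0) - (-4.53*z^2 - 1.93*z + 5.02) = 11.65*z^2 + 0.53*z - 6.02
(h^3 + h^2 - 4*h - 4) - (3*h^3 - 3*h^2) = -2*h^3 + 4*h^2 - 4*h - 4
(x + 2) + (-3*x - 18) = -2*x - 16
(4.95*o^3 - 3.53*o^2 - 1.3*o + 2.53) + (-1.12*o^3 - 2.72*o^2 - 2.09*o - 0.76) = 3.83*o^3 - 6.25*o^2 - 3.39*o + 1.77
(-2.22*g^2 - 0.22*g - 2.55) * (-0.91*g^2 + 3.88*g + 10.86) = 2.0202*g^4 - 8.4134*g^3 - 22.6423*g^2 - 12.2832*g - 27.693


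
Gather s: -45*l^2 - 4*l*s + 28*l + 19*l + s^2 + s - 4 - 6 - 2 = -45*l^2 + 47*l + s^2 + s*(1 - 4*l) - 12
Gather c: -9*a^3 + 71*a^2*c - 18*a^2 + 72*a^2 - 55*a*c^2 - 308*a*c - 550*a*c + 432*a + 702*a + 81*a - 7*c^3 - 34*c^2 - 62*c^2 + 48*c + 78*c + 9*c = -9*a^3 + 54*a^2 + 1215*a - 7*c^3 + c^2*(-55*a - 96) + c*(71*a^2 - 858*a + 135)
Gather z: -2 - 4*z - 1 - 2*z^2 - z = -2*z^2 - 5*z - 3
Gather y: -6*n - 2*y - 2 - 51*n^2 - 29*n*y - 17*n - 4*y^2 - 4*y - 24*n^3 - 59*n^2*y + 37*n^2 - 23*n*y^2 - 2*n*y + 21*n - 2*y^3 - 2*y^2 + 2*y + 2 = -24*n^3 - 14*n^2 - 2*n - 2*y^3 + y^2*(-23*n - 6) + y*(-59*n^2 - 31*n - 4)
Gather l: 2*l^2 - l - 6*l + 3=2*l^2 - 7*l + 3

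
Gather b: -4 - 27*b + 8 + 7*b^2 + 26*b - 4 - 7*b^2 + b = 0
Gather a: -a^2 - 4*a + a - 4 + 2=-a^2 - 3*a - 2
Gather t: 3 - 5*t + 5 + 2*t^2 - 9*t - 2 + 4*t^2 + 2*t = 6*t^2 - 12*t + 6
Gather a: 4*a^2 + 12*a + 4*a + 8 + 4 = 4*a^2 + 16*a + 12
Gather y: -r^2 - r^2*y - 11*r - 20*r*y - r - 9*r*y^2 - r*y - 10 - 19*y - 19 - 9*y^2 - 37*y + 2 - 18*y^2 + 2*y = -r^2 - 12*r + y^2*(-9*r - 27) + y*(-r^2 - 21*r - 54) - 27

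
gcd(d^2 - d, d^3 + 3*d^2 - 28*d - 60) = 1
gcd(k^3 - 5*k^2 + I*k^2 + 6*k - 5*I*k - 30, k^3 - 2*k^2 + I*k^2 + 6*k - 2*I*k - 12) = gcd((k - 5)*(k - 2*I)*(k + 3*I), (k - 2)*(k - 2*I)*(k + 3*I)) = k^2 + I*k + 6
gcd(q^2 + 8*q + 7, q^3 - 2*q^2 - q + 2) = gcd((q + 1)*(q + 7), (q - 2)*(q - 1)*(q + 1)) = q + 1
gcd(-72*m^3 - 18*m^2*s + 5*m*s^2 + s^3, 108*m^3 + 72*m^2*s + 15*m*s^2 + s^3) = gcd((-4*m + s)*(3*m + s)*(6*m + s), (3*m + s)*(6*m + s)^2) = 18*m^2 + 9*m*s + s^2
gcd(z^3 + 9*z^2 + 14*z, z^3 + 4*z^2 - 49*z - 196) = z + 7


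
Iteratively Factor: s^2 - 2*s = (s)*(s - 2)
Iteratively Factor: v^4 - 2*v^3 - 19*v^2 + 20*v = (v - 1)*(v^3 - v^2 - 20*v) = (v - 1)*(v + 4)*(v^2 - 5*v) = v*(v - 1)*(v + 4)*(v - 5)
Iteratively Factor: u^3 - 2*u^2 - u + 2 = (u - 1)*(u^2 - u - 2) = (u - 2)*(u - 1)*(u + 1)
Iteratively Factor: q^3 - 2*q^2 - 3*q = (q)*(q^2 - 2*q - 3) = q*(q - 3)*(q + 1)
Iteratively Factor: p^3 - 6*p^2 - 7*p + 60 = (p + 3)*(p^2 - 9*p + 20) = (p - 4)*(p + 3)*(p - 5)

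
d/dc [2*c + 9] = 2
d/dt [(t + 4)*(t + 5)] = 2*t + 9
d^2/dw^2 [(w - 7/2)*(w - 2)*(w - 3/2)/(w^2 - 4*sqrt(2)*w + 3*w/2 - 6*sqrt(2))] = 2*(-272*sqrt(2)*w^3 + 480*w^3 - 1224*sqrt(2)*w^2 + 900*w^2 + 1350*w + 3204*sqrt(2)*w - 12765 + 1602*sqrt(2))/(8*w^6 - 96*sqrt(2)*w^5 + 36*w^5 - 432*sqrt(2)*w^4 + 822*w^4 - 1672*sqrt(2)*w^3 + 3483*w^3 - 4932*sqrt(2)*w^2 + 5184*w^2 - 6912*sqrt(2)*w + 2592*w - 3456*sqrt(2))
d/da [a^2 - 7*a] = 2*a - 7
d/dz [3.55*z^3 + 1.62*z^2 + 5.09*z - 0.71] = 10.65*z^2 + 3.24*z + 5.09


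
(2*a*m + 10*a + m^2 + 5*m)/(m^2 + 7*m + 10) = (2*a + m)/(m + 2)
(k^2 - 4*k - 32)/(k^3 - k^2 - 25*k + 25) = (k^2 - 4*k - 32)/(k^3 - k^2 - 25*k + 25)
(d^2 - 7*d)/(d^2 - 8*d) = (d - 7)/(d - 8)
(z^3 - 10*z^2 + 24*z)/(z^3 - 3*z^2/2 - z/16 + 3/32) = 32*z*(z^2 - 10*z + 24)/(32*z^3 - 48*z^2 - 2*z + 3)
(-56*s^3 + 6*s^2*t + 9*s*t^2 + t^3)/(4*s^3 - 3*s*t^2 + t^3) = (-28*s^2 - 11*s*t - t^2)/(2*s^2 + s*t - t^2)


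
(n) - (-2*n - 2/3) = 3*n + 2/3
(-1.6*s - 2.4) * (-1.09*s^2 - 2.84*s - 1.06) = 1.744*s^3 + 7.16*s^2 + 8.512*s + 2.544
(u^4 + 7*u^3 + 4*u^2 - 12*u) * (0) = 0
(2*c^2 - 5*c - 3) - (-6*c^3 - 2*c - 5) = 6*c^3 + 2*c^2 - 3*c + 2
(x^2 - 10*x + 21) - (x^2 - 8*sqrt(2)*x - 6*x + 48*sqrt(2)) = -4*x + 8*sqrt(2)*x - 48*sqrt(2) + 21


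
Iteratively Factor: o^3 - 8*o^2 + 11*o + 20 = (o - 5)*(o^2 - 3*o - 4) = (o - 5)*(o + 1)*(o - 4)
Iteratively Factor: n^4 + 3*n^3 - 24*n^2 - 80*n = (n)*(n^3 + 3*n^2 - 24*n - 80) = n*(n + 4)*(n^2 - n - 20) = n*(n + 4)^2*(n - 5)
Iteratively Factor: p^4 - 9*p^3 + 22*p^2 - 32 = (p + 1)*(p^3 - 10*p^2 + 32*p - 32) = (p - 4)*(p + 1)*(p^2 - 6*p + 8) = (p - 4)*(p - 2)*(p + 1)*(p - 4)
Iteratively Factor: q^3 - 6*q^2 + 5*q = (q - 1)*(q^2 - 5*q) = q*(q - 1)*(q - 5)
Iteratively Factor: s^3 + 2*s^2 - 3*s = (s + 3)*(s^2 - s) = (s - 1)*(s + 3)*(s)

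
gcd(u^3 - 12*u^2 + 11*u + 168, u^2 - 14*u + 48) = u - 8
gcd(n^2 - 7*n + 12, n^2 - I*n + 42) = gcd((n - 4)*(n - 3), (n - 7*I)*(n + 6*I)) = 1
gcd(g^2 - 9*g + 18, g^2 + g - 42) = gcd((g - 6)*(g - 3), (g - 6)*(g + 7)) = g - 6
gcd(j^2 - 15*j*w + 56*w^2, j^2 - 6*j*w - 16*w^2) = -j + 8*w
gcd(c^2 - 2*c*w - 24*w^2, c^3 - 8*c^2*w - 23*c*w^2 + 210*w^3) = -c + 6*w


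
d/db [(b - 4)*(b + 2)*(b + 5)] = 3*b^2 + 6*b - 18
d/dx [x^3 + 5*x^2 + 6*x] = 3*x^2 + 10*x + 6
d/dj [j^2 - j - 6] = 2*j - 1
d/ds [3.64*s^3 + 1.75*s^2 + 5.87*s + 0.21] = 10.92*s^2 + 3.5*s + 5.87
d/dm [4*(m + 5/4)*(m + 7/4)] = 8*m + 12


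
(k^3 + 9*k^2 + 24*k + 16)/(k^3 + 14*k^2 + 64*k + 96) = (k + 1)/(k + 6)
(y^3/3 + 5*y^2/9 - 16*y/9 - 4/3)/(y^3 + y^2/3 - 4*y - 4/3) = (3*y^2 + 11*y + 6)/(3*(3*y^2 + 7*y + 2))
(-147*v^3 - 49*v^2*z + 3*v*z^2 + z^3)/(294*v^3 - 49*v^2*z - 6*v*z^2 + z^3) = (3*v + z)/(-6*v + z)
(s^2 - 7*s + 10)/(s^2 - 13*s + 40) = (s - 2)/(s - 8)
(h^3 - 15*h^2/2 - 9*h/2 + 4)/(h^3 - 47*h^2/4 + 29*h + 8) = 2*(2*h^2 + h - 1)/(4*h^2 - 15*h - 4)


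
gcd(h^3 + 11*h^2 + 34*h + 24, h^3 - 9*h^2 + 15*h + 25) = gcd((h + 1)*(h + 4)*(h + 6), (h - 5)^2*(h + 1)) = h + 1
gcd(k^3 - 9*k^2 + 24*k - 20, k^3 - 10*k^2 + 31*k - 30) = k^2 - 7*k + 10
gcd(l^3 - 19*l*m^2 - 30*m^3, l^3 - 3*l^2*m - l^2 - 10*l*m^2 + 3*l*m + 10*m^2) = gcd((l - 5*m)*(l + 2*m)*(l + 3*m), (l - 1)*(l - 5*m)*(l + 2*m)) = l^2 - 3*l*m - 10*m^2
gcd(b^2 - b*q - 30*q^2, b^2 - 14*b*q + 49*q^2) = 1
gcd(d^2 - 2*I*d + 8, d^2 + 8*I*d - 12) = d + 2*I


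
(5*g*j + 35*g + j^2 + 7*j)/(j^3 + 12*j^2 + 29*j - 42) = (5*g + j)/(j^2 + 5*j - 6)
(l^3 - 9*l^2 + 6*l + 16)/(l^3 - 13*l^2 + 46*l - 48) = (l + 1)/(l - 3)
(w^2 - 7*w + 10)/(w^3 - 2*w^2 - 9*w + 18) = (w - 5)/(w^2 - 9)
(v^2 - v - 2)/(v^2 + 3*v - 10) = (v + 1)/(v + 5)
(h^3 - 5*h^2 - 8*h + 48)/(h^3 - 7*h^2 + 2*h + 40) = (h^2 - h - 12)/(h^2 - 3*h - 10)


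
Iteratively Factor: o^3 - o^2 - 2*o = (o + 1)*(o^2 - 2*o) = o*(o + 1)*(o - 2)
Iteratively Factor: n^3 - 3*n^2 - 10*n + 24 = (n + 3)*(n^2 - 6*n + 8) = (n - 2)*(n + 3)*(n - 4)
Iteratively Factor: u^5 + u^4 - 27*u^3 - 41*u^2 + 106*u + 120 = (u - 5)*(u^4 + 6*u^3 + 3*u^2 - 26*u - 24) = (u - 5)*(u + 3)*(u^3 + 3*u^2 - 6*u - 8) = (u - 5)*(u + 1)*(u + 3)*(u^2 + 2*u - 8) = (u - 5)*(u - 2)*(u + 1)*(u + 3)*(u + 4)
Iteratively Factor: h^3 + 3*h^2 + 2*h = (h + 2)*(h^2 + h) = h*(h + 2)*(h + 1)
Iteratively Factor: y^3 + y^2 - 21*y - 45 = (y - 5)*(y^2 + 6*y + 9) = (y - 5)*(y + 3)*(y + 3)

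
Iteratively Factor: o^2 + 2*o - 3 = (o - 1)*(o + 3)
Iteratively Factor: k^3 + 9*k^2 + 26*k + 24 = (k + 2)*(k^2 + 7*k + 12) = (k + 2)*(k + 3)*(k + 4)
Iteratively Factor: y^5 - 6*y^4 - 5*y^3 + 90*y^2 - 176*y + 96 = (y + 4)*(y^4 - 10*y^3 + 35*y^2 - 50*y + 24) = (y - 2)*(y + 4)*(y^3 - 8*y^2 + 19*y - 12) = (y - 3)*(y - 2)*(y + 4)*(y^2 - 5*y + 4) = (y - 3)*(y - 2)*(y - 1)*(y + 4)*(y - 4)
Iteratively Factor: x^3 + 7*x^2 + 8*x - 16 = (x + 4)*(x^2 + 3*x - 4) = (x - 1)*(x + 4)*(x + 4)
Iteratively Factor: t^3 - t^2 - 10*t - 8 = (t + 1)*(t^2 - 2*t - 8) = (t + 1)*(t + 2)*(t - 4)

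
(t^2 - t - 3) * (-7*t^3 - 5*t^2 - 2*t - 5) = -7*t^5 + 2*t^4 + 24*t^3 + 12*t^2 + 11*t + 15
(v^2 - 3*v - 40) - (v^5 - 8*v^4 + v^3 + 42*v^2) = -v^5 + 8*v^4 - v^3 - 41*v^2 - 3*v - 40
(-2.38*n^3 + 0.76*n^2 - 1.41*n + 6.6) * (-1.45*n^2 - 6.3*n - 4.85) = 3.451*n^5 + 13.892*n^4 + 8.7995*n^3 - 4.373*n^2 - 34.7415*n - 32.01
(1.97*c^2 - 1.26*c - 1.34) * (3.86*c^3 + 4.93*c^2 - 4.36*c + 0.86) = 7.6042*c^5 + 4.8485*c^4 - 19.9734*c^3 + 0.5816*c^2 + 4.7588*c - 1.1524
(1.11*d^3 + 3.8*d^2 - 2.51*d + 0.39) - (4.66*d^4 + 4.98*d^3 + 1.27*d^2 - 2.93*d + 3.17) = -4.66*d^4 - 3.87*d^3 + 2.53*d^2 + 0.42*d - 2.78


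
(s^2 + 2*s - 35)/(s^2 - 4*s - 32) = (-s^2 - 2*s + 35)/(-s^2 + 4*s + 32)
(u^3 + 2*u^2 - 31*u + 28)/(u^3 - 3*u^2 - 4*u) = (u^2 + 6*u - 7)/(u*(u + 1))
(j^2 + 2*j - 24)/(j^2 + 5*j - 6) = (j - 4)/(j - 1)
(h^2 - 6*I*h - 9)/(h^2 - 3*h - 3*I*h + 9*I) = (h - 3*I)/(h - 3)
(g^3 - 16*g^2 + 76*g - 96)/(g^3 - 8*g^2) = 1 - 8/g + 12/g^2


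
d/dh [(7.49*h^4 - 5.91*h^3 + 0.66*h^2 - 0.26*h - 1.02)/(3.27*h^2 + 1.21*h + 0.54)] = (48.9846*h^5 + 7.86300000000001*h^4 + 1.8762*h^3 - 7.9254*h^2 + 7.3836*h + 1.0938)/(10.6929*h^4 + 7.9134*h^3 + 4.9957*h^2 + 1.3068*h + 0.2916)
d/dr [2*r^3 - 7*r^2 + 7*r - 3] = 6*r^2 - 14*r + 7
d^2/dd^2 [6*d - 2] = 0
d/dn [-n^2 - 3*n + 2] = -2*n - 3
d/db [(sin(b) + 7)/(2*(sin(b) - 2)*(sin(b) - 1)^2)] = (-19*sin(b) + cos(2*b) + 36)*cos(b)/(2*(sin(b) - 2)^2*(sin(b) - 1)^3)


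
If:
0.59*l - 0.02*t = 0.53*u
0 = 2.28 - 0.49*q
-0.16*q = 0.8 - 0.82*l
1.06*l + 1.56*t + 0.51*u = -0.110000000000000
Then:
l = 1.88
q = 4.65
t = -2.06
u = 2.17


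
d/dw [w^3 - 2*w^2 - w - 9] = 3*w^2 - 4*w - 1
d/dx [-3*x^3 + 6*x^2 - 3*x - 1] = -9*x^2 + 12*x - 3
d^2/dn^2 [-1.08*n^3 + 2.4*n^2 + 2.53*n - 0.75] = 4.8 - 6.48*n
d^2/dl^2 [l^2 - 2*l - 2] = 2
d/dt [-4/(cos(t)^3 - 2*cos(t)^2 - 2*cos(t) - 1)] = 4*(-3*cos(t)^2 + 4*cos(t) + 2)*sin(t)/(-cos(t)^3 + 2*cos(t)^2 + 2*cos(t) + 1)^2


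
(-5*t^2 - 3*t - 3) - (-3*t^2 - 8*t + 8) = -2*t^2 + 5*t - 11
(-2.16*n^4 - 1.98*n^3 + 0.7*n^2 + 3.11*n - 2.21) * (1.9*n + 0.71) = -4.104*n^5 - 5.2956*n^4 - 0.0758000000000001*n^3 + 6.406*n^2 - 1.9909*n - 1.5691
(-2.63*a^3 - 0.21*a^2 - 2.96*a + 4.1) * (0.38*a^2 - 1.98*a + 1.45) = -0.9994*a^5 + 5.1276*a^4 - 4.5225*a^3 + 7.1143*a^2 - 12.41*a + 5.945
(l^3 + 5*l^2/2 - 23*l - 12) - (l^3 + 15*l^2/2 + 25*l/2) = -5*l^2 - 71*l/2 - 12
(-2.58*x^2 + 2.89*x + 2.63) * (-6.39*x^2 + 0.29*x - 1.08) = 16.4862*x^4 - 19.2153*x^3 - 13.1812*x^2 - 2.3585*x - 2.8404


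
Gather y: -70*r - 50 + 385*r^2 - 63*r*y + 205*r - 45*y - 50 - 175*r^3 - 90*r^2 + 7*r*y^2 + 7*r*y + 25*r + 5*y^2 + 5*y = -175*r^3 + 295*r^2 + 160*r + y^2*(7*r + 5) + y*(-56*r - 40) - 100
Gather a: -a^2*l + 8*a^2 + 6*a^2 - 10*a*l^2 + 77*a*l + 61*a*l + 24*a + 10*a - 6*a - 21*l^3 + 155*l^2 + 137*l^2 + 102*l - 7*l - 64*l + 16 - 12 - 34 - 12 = a^2*(14 - l) + a*(-10*l^2 + 138*l + 28) - 21*l^3 + 292*l^2 + 31*l - 42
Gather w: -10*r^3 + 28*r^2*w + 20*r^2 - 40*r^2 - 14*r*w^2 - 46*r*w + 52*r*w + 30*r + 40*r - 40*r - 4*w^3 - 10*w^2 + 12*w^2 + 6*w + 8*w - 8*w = -10*r^3 - 20*r^2 + 30*r - 4*w^3 + w^2*(2 - 14*r) + w*(28*r^2 + 6*r + 6)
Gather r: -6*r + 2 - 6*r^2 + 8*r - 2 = -6*r^2 + 2*r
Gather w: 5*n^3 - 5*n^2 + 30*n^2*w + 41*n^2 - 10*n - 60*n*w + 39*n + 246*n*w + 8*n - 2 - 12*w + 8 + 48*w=5*n^3 + 36*n^2 + 37*n + w*(30*n^2 + 186*n + 36) + 6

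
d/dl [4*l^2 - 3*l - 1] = 8*l - 3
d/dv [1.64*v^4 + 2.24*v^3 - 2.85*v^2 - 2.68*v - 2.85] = 6.56*v^3 + 6.72*v^2 - 5.7*v - 2.68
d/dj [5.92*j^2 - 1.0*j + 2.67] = 11.84*j - 1.0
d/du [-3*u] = -3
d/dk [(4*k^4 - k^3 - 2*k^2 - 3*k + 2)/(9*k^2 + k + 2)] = (72*k^5 + 3*k^4 + 30*k^3 + 19*k^2 - 44*k - 8)/(81*k^4 + 18*k^3 + 37*k^2 + 4*k + 4)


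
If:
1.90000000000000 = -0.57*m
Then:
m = -3.33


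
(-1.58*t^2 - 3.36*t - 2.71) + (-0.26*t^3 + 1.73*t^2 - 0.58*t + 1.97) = -0.26*t^3 + 0.15*t^2 - 3.94*t - 0.74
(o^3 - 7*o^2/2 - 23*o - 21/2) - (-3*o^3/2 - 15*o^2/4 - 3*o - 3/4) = 5*o^3/2 + o^2/4 - 20*o - 39/4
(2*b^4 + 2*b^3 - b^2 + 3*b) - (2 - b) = 2*b^4 + 2*b^3 - b^2 + 4*b - 2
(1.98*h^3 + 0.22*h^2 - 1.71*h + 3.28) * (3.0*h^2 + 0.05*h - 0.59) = 5.94*h^5 + 0.759*h^4 - 6.2872*h^3 + 9.6247*h^2 + 1.1729*h - 1.9352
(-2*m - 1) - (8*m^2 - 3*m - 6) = -8*m^2 + m + 5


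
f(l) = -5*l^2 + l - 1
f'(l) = 1 - 10*l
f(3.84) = -70.89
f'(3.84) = -37.40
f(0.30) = -1.15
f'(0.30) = -2.00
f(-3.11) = -52.47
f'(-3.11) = 32.10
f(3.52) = -59.43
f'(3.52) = -34.20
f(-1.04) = -7.45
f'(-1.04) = 11.40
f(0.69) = -2.69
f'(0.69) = -5.90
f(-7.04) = -255.85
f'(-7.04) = 71.40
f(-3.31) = -59.09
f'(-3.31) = 34.10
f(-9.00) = -415.00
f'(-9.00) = 91.00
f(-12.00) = -733.00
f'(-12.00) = 121.00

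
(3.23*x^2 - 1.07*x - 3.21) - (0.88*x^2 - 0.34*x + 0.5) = 2.35*x^2 - 0.73*x - 3.71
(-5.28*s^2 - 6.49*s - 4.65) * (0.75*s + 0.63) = -3.96*s^3 - 8.1939*s^2 - 7.5762*s - 2.9295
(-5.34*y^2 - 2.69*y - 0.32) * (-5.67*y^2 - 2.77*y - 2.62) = 30.2778*y^4 + 30.0441*y^3 + 23.2565*y^2 + 7.9342*y + 0.8384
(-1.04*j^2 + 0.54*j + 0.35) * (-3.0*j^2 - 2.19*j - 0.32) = 3.12*j^4 + 0.6576*j^3 - 1.8998*j^2 - 0.9393*j - 0.112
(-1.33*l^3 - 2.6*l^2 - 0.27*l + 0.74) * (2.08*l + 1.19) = -2.7664*l^4 - 6.9907*l^3 - 3.6556*l^2 + 1.2179*l + 0.8806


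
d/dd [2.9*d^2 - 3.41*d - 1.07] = 5.8*d - 3.41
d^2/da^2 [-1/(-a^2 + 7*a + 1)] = 2*(a^2 - 7*a - (2*a - 7)^2 - 1)/(-a^2 + 7*a + 1)^3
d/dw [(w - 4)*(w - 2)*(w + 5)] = 3*w^2 - 2*w - 22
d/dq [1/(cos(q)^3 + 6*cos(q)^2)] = 3*(cos(q) + 4)*sin(q)/((cos(q) + 6)^2*cos(q)^3)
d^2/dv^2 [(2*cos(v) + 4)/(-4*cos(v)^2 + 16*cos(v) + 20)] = (-9*sin(v)^4*cos(v) - 12*sin(v)^4 + 64*sin(v)^2 - 11*cos(v)/2 - 3*cos(3*v) + cos(5*v)/2 - 8)/(2*(sin(v)^2 + 4*cos(v) + 4)^3)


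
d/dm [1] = 0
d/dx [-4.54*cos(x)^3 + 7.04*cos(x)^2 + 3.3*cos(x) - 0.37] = (13.62*cos(x)^2 - 14.08*cos(x) - 3.3)*sin(x)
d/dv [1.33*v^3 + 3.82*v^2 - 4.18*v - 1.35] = 3.99*v^2 + 7.64*v - 4.18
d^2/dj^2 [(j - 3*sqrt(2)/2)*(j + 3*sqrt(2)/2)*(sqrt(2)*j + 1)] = 6*sqrt(2)*j + 2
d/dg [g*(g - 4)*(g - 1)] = 3*g^2 - 10*g + 4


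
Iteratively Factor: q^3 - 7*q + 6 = (q - 1)*(q^2 + q - 6) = (q - 2)*(q - 1)*(q + 3)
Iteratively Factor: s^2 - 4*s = (s)*(s - 4)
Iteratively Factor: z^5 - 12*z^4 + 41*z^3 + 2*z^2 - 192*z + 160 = (z - 4)*(z^4 - 8*z^3 + 9*z^2 + 38*z - 40) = (z - 5)*(z - 4)*(z^3 - 3*z^2 - 6*z + 8) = (z - 5)*(z - 4)*(z + 2)*(z^2 - 5*z + 4) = (z - 5)*(z - 4)^2*(z + 2)*(z - 1)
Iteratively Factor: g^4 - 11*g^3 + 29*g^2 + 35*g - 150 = (g - 5)*(g^3 - 6*g^2 - g + 30) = (g - 5)*(g + 2)*(g^2 - 8*g + 15) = (g - 5)^2*(g + 2)*(g - 3)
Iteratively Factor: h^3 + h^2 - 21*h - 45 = (h + 3)*(h^2 - 2*h - 15) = (h + 3)^2*(h - 5)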